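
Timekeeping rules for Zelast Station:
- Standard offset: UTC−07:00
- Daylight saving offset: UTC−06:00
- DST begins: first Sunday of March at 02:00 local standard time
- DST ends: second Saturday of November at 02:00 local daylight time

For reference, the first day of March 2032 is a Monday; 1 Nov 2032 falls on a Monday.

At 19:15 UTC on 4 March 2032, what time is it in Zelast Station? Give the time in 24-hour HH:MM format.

1 March 2032 is a Monday, so the first Sunday is March 7.
1 November 2032 is a Monday, so the first Saturday is November 6 and the second is November 13.
At the standard offset (UTC−07:00), 19:15 UTC − 7h = 12:15 Zelast Station standard time.
The standard-time date in Zelast Station, 4 March 2032, is outside the daylight-saving period (7 March – 13 November), so Zelast Station is on standard time, UTC−07:00.
19:15 UTC − 7h = 12:15 local.

12:15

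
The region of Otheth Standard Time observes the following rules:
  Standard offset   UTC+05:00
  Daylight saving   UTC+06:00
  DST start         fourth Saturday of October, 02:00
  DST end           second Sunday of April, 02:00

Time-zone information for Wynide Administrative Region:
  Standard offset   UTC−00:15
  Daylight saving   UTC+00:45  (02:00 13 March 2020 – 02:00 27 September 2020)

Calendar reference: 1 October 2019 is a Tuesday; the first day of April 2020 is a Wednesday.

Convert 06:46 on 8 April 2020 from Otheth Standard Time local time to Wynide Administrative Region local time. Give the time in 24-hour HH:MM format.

01:31

1 October 2019 is a Tuesday, so the first Saturday is October 5 and the fourth is October 26.
1 April 2020 is a Wednesday, so the first Sunday is April 5 and the second is April 12.
8 April 2020 lies within the daylight-saving period (26 October 2019 – 12 April 2020), so Otheth Standard Time is on daylight time, UTC+06:00.
06:46 Otheth Standard Time − 6h = 00:46 UTC.
At the standard offset (UTC−00:15), 00:46 UTC − 0h15m = 00:31 Wynide Administrative Region standard time.
Daylight saving runs 13 March – 27 September; the standard-time date in Wynide Administrative Region, 8 April 2020, is inside that window, so Wynide Administrative Region is at UTC+00:45.
00:46 UTC + 0h45m = 01:31 Wynide Administrative Region.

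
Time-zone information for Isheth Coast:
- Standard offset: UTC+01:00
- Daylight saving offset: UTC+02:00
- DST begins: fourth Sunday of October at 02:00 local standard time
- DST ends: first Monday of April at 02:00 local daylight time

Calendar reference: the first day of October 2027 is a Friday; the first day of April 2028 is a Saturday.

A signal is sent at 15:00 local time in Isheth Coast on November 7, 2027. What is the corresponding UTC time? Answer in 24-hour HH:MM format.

13:00

1 October 2027 is a Friday, so the first Sunday is October 3 and the fourth is October 24.
1 April 2028 is a Saturday, so the first Monday is April 3.
Daylight saving runs 24 October 2027 – 3 April 2028; November 7, 2027 is inside that window, so Isheth Coast is at UTC+02:00.
15:00 local − 2h = 13:00 UTC.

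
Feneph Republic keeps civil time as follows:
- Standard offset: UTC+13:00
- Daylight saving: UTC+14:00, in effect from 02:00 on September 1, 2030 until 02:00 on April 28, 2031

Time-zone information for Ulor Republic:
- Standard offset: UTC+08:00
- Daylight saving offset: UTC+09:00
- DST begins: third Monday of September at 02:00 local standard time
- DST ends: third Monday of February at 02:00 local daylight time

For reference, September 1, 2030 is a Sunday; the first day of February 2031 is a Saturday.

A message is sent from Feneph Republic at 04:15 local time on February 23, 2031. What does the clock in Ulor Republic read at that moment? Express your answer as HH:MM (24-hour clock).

Daylight saving runs 1 September 2030 – 28 April 2031; February 23, 2031 is inside that window, so Feneph Republic is at UTC+14:00.
04:15 Feneph Republic − 14h = 14:15 UTC (rolling into the previous day, 22 February 2031).
1 September 2030 is a Sunday, so the first Monday is September 2 and the third is September 16.
1 February 2031 is a Saturday, so the first Monday is February 3 and the third is February 17.
At the standard offset (UTC+08:00), 14:15 UTC + 8h = 22:15 Ulor Republic standard time.
The standard-time date in Ulor Republic, February 22, 2031, is outside the daylight-saving period (16 September 2030 – 17 February 2031), so Ulor Republic is on standard time, UTC+08:00.
14:15 UTC + 8h = 22:15 Ulor Republic.

22:15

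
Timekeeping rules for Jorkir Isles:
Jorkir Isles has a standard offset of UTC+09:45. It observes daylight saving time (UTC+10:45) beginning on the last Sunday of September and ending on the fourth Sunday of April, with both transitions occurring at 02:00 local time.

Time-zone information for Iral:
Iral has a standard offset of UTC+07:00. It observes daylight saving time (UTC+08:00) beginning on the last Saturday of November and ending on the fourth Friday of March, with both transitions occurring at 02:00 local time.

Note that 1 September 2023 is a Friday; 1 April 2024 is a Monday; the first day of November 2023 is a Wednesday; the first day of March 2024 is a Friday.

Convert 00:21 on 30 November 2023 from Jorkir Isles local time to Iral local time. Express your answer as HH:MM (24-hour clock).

21:36

1 September 2023 is a Friday, so Sundays fall on 3, 10, 17, 24; the last is September 24.
1 April 2024 is a Monday, so the first Sunday is April 7 and the fourth is April 28.
30 November 2023 falls between 24 September 2023 and 28 April 2024, so daylight saving is in effect and Jorkir Isles is at UTC+10:45.
00:21 Jorkir Isles − 10h45m = 13:36 UTC (rolling into the previous day, 29 November 2023).
1 November 2023 is a Wednesday, so Saturdays fall on 4, 11, 18, 25; the last is November 25.
1 March 2024 is a Friday, so the first Friday is March 1 and the fourth is March 22.
At the standard offset (UTC+07:00), 13:36 UTC + 7h = 20:36 Iral standard time.
The standard-time date in Iral, 29 November 2023, lies within the daylight-saving period (25 November 2023 – 22 March 2024), so Iral is on daylight time, UTC+08:00.
13:36 UTC + 8h = 21:36 Iral.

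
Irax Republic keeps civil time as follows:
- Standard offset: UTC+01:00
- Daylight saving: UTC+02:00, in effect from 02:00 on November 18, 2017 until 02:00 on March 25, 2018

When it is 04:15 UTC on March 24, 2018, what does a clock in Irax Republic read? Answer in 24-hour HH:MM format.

06:15

At the standard offset (UTC+01:00), 04:15 UTC + 1h = 05:15 Irax Republic standard time.
Daylight saving runs 18 November 2017 – 25 March 2018; the standard-time date in Irax Republic, March 24, 2018, is inside that window, so Irax Republic is at UTC+02:00.
04:15 UTC + 2h = 06:15 local.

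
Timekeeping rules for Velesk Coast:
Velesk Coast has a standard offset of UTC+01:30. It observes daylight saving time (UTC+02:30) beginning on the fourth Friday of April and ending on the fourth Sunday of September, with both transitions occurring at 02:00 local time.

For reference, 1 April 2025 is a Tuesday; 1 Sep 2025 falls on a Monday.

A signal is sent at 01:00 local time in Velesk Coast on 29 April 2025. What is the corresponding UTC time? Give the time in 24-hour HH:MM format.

22:30

1 April 2025 is a Tuesday, so the first Friday is April 4 and the fourth is April 25.
1 September 2025 is a Monday, so the first Sunday is September 7 and the fourth is September 28.
29 April 2025 lies within the daylight-saving period (25 April – 28 September), so Velesk Coast is on daylight time, UTC+02:30.
01:00 local − 2h30m = 22:30 UTC (rolling into the previous day, 28 April 2025).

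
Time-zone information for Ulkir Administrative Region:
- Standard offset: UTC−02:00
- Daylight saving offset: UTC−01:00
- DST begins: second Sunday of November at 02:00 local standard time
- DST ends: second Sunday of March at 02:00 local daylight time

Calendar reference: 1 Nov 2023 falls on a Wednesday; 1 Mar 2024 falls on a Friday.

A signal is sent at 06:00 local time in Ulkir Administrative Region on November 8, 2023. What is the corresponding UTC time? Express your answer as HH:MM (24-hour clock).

08:00

1 November 2023 is a Wednesday, so the first Sunday is November 5 and the second is November 12.
1 March 2024 is a Friday, so the first Sunday is March 3 and the second is March 10.
November 8, 2023 is outside the daylight-saving period (12 November 2023 – 10 March 2024), so Ulkir Administrative Region is on standard time, UTC−02:00.
06:00 local + 2h = 08:00 UTC.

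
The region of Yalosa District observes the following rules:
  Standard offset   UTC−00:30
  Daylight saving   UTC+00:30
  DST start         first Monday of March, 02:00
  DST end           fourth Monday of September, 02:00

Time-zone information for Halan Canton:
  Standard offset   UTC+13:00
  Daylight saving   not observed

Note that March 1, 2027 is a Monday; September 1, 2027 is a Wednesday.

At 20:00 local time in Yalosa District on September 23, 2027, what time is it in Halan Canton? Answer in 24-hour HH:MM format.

1 March 2027 is a Monday, so the first Monday is March 1.
1 September 2027 is a Wednesday, so the first Monday is September 6 and the fourth is September 27.
Daylight saving runs 1 March – 27 September; September 23, 2027 is inside that window, so Yalosa District is at UTC+00:30.
20:00 Yalosa District − 0h30m = 19:30 UTC.
Halan Canton has no daylight saving, so its offset is UTC+13:00 year-round.
19:30 UTC + 13h = 08:30 Halan Canton (rolling into the next day, 24 September 2027).

08:30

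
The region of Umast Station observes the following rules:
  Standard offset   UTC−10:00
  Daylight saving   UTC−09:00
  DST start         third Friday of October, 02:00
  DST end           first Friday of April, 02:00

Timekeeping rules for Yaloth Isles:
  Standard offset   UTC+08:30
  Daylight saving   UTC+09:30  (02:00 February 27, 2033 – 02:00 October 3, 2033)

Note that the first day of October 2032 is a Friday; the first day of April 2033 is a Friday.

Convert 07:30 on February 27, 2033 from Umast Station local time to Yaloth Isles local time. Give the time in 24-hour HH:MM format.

02:00

1 October 2032 is a Friday, so the first Friday is October 1 and the third is October 15.
1 April 2033 is a Friday, so the first Friday is April 1.
February 27, 2033 falls between 15 October 2032 and 1 April 2033, so daylight saving is in effect and Umast Station is at UTC−09:00.
07:30 Umast Station + 9h = 16:30 UTC.
At the standard offset (UTC+08:30), 16:30 UTC + 8h30m = 01:00 Yaloth Isles standard time (rolling into the next day, 28 February 2033).
The standard-time date in Yaloth Isles, February 28, 2033, lies within the daylight-saving period (27 February – 3 October), so Yaloth Isles is on daylight time, UTC+09:30.
16:30 UTC + 9h30m = 02:00 Yaloth Isles (rolling into the next day, 28 February 2033).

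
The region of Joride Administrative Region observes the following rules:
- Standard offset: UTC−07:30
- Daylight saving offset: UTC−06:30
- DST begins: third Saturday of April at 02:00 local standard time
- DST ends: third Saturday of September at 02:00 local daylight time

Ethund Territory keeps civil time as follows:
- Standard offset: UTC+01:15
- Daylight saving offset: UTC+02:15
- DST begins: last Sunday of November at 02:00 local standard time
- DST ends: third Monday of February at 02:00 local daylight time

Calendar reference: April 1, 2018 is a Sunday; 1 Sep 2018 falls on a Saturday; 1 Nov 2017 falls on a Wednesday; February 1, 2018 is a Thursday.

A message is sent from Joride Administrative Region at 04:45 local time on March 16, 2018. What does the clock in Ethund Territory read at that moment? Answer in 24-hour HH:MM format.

1 April 2018 is a Sunday, so the first Saturday is April 7 and the third is April 21.
1 September 2018 is a Saturday, so the first Saturday is September 1 and the third is September 15.
Daylight saving runs 21 April – 15 September; March 16, 2018 is outside that window, so Joride Administrative Region is on standard time at UTC−07:30.
04:45 Joride Administrative Region + 7h30m = 12:15 UTC.
1 November 2017 is a Wednesday, so Sundays fall on 5, 12, 19, 26; the last is November 26.
1 February 2018 is a Thursday, so the first Monday is February 5 and the third is February 19.
At the standard offset (UTC+01:15), 12:15 UTC + 1h15m = 13:30 Ethund Territory standard time.
Daylight saving runs 26 November 2017 – 19 February 2018; the standard-time date in Ethund Territory, March 16, 2018, is outside that window, so Ethund Territory is on standard time at UTC+01:15.
12:15 UTC + 1h15m = 13:30 Ethund Territory.

13:30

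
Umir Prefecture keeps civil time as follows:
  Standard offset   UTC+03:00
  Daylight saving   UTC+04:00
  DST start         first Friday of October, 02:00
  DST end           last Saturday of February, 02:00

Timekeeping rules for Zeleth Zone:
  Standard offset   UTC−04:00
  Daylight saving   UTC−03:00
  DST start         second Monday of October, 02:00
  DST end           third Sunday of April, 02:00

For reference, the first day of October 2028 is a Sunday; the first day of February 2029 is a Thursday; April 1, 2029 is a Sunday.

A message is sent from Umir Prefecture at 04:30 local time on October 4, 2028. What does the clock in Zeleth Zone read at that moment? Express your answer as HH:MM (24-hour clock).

21:30

1 October 2028 is a Sunday, so the first Friday is October 6.
1 February 2029 is a Thursday, so Saturdays fall on 3, 10, 17, 24; the last is February 24.
October 4, 2028 is outside the daylight-saving period (6 October 2028 – 24 February 2029), so Umir Prefecture is on standard time, UTC+03:00.
04:30 Umir Prefecture − 3h = 01:30 UTC.
1 October 2028 is a Sunday, so the first Monday is October 2 and the second is October 9.
1 April 2029 is a Sunday, so the first Sunday is April 1 and the third is April 15.
At the standard offset (UTC−04:00), 01:30 UTC − 4h = 21:30 Zeleth Zone standard time (rolling into the previous day, 3 October 2028).
The standard-time date in Zeleth Zone, October 3, 2028, is outside the daylight-saving period (9 October 2028 – 15 April 2029), so Zeleth Zone is on standard time, UTC−04:00.
01:30 UTC − 4h = 21:30 Zeleth Zone (rolling into the previous day, 3 October 2028).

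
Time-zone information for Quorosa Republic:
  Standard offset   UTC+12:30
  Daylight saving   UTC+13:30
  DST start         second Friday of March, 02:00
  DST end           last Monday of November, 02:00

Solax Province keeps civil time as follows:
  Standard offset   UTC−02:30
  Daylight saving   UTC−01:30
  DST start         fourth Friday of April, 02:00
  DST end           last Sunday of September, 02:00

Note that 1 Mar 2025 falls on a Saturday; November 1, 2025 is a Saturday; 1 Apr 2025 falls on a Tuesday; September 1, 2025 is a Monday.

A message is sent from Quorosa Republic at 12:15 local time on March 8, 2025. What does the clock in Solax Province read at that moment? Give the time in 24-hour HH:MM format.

21:15

1 March 2025 is a Saturday, so the first Friday is March 7 and the second is March 14.
1 November 2025 is a Saturday, so Mondays fall on 3, 10, 17, 24; the last is November 24.
March 8, 2025 does not fall between 14 March and 24 November, so daylight saving is not in effect and Quorosa Republic is at UTC+12:30.
12:15 Quorosa Republic − 12h30m = 23:45 UTC (rolling into the previous day, 7 March 2025).
1 April 2025 is a Tuesday, so the first Friday is April 4 and the fourth is April 25.
1 September 2025 is a Monday, so Sundays fall on 7, 14, 21, 28; the last is September 28.
At the standard offset (UTC−02:30), 23:45 UTC − 2h30m = 21:15 Solax Province standard time.
Daylight saving runs 25 April – 28 September; the standard-time date in Solax Province, March 7, 2025, is outside that window, so Solax Province is on standard time at UTC−02:30.
23:45 UTC − 2h30m = 21:15 Solax Province.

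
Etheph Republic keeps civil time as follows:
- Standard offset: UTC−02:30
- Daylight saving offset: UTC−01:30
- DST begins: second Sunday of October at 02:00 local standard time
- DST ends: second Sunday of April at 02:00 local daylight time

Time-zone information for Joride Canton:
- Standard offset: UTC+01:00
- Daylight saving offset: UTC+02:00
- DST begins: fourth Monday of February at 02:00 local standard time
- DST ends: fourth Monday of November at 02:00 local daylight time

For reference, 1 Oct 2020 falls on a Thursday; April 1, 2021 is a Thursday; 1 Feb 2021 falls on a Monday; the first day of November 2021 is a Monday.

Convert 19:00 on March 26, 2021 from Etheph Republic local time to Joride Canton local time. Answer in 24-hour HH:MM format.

1 October 2020 is a Thursday, so the first Sunday is October 4 and the second is October 11.
1 April 2021 is a Thursday, so the first Sunday is April 4 and the second is April 11.
March 26, 2021 lies within the daylight-saving period (11 October 2020 – 11 April 2021), so Etheph Republic is on daylight time, UTC−01:30.
19:00 Etheph Republic + 1h30m = 20:30 UTC.
1 February 2021 is a Monday, so the first Monday is February 1 and the fourth is February 22.
1 November 2021 is a Monday, so the first Monday is November 1 and the fourth is November 22.
At the standard offset (UTC+01:00), 20:30 UTC + 1h = 21:30 Joride Canton standard time.
Daylight saving runs 22 February – 22 November; the standard-time date in Joride Canton, March 26, 2021, is inside that window, so Joride Canton is at UTC+02:00.
20:30 UTC + 2h = 22:30 Joride Canton.

22:30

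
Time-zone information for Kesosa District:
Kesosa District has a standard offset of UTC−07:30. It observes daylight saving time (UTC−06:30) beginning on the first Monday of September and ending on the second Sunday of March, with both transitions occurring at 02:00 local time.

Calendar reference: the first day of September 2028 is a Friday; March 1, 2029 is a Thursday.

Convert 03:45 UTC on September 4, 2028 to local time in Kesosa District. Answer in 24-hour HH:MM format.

20:15

1 September 2028 is a Friday, so the first Monday is September 4.
1 March 2029 is a Thursday, so the first Sunday is March 4 and the second is March 11.
At the standard offset (UTC−07:30), 03:45 UTC − 7h30m = 20:15 Kesosa District standard time (rolling into the previous day, 3 September 2028).
The standard-time date in Kesosa District, September 3, 2028, is outside the daylight-saving period (4 September 2028 – 11 March 2029), so Kesosa District is on standard time, UTC−07:30.
03:45 UTC − 7h30m = 20:15 local (rolling into the previous day, 3 September 2028).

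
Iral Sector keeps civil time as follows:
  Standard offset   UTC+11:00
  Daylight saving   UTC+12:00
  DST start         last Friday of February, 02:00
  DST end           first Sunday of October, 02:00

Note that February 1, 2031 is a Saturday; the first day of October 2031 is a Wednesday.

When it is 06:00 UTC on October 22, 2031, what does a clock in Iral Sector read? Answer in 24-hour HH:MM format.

1 February 2031 is a Saturday, so Fridays fall on 7, 14, 21, 28; the last is February 28.
1 October 2031 is a Wednesday, so the first Sunday is October 5.
At the standard offset (UTC+11:00), 06:00 UTC + 11h = 17:00 Iral Sector standard time.
The standard-time date in Iral Sector, October 22, 2031, is outside the daylight-saving period (28 February – 5 October), so Iral Sector is on standard time, UTC+11:00.
06:00 UTC + 11h = 17:00 local.

17:00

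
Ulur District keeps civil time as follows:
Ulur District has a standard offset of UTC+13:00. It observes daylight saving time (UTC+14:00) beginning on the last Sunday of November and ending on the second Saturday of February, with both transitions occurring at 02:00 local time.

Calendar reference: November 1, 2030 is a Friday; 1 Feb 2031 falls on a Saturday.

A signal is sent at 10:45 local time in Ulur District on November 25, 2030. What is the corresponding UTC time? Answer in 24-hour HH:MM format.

1 November 2030 is a Friday, so Sundays fall on 3, 10, 17, 24; the last is November 24.
1 February 2031 is a Saturday, so the first Saturday is February 1 and the second is February 8.
Daylight saving runs 24 November 2030 – 8 February 2031; November 25, 2030 is inside that window, so Ulur District is at UTC+14:00.
10:45 local − 14h = 20:45 UTC (rolling into the previous day, 24 November 2030).

20:45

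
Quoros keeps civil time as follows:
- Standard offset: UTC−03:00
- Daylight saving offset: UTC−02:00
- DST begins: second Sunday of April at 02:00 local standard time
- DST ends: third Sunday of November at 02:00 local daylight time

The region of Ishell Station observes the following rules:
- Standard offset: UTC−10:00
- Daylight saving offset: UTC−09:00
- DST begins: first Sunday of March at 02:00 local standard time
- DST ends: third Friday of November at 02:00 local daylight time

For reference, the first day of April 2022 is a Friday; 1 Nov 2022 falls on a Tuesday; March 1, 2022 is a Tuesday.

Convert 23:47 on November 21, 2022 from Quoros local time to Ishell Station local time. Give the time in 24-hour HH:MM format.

16:47

1 April 2022 is a Friday, so the first Sunday is April 3 and the second is April 10.
1 November 2022 is a Tuesday, so the first Sunday is November 6 and the third is November 20.
Daylight saving runs 10 April – 20 November; November 21, 2022 is outside that window, so Quoros is on standard time at UTC−03:00.
23:47 Quoros + 3h = 02:47 UTC (rolling into the next day, 22 November 2022).
1 March 2022 is a Tuesday, so the first Sunday is March 6.
1 November 2022 is a Tuesday, so the first Friday is November 4 and the third is November 18.
At the standard offset (UTC−10:00), 02:47 UTC − 10h = 16:47 Ishell Station standard time (rolling into the previous day, 21 November 2022).
The standard-time date in Ishell Station, November 21, 2022, is outside the daylight-saving period (6 March – 18 November), so Ishell Station is on standard time, UTC−10:00.
02:47 UTC − 10h = 16:47 Ishell Station (rolling into the previous day, 21 November 2022).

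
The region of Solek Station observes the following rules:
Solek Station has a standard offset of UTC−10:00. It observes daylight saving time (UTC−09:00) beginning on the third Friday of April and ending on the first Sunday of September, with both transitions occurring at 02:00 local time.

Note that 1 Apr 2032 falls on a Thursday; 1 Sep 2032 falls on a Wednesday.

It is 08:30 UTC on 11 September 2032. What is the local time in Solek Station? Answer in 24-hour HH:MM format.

22:30

1 April 2032 is a Thursday, so the first Friday is April 2 and the third is April 16.
1 September 2032 is a Wednesday, so the first Sunday is September 5.
At the standard offset (UTC−10:00), 08:30 UTC − 10h = 22:30 Solek Station standard time (rolling into the previous day, 10 September 2032).
The standard-time date in Solek Station, 10 September 2032, does not fall between 16 April and 5 September, so daylight saving is not in effect and Solek Station is at UTC−10:00.
08:30 UTC − 10h = 22:30 local (rolling into the previous day, 10 September 2032).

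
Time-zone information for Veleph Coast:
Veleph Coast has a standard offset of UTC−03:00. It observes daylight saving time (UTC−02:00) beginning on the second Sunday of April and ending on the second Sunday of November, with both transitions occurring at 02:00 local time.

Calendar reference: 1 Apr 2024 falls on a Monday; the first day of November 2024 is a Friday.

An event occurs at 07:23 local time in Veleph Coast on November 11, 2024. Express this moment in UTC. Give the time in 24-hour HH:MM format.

1 April 2024 is a Monday, so the first Sunday is April 7 and the second is April 14.
1 November 2024 is a Friday, so the first Sunday is November 3 and the second is November 10.
November 11, 2024 does not fall between 14 April and 10 November, so daylight saving is not in effect and Veleph Coast is at UTC−03:00.
07:23 local + 3h = 10:23 UTC.

10:23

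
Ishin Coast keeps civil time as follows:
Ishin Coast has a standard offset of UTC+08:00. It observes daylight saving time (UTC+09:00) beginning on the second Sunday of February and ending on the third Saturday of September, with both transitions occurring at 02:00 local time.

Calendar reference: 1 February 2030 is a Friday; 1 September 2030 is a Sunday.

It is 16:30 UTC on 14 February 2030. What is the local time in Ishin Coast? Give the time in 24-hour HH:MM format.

01:30

1 February 2030 is a Friday, so the first Sunday is February 3 and the second is February 10.
1 September 2030 is a Sunday, so the first Saturday is September 7 and the third is September 21.
At the standard offset (UTC+08:00), 16:30 UTC + 8h = 00:30 Ishin Coast standard time (rolling into the next day, 15 February 2030).
The standard-time date in Ishin Coast, 15 February 2030, falls between 10 February and 21 September, so daylight saving is in effect and Ishin Coast is at UTC+09:00.
16:30 UTC + 9h = 01:30 local (rolling into the next day, 15 February 2030).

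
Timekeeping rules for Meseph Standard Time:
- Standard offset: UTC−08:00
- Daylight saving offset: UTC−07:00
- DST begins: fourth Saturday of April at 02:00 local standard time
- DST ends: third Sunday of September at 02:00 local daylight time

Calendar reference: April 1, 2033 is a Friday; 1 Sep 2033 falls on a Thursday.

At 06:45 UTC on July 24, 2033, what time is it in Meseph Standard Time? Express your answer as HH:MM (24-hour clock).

1 April 2033 is a Friday, so the first Saturday is April 2 and the fourth is April 23.
1 September 2033 is a Thursday, so the first Sunday is September 4 and the third is September 18.
At the standard offset (UTC−08:00), 06:45 UTC − 8h = 22:45 Meseph Standard Time standard time (rolling into the previous day, 23 July 2033).
Daylight saving runs 23 April – 18 September; the standard-time date in Meseph Standard Time, July 23, 2033, is inside that window, so Meseph Standard Time is at UTC−07:00.
06:45 UTC − 7h = 23:45 local (rolling into the previous day, 23 July 2033).

23:45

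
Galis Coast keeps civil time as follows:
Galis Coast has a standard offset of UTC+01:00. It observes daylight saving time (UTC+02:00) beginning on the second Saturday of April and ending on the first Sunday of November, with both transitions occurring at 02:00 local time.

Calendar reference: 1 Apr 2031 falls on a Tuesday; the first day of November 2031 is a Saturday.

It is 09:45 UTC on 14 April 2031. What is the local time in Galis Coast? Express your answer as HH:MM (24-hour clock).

11:45

1 April 2031 is a Tuesday, so the first Saturday is April 5 and the second is April 12.
1 November 2031 is a Saturday, so the first Sunday is November 2.
At the standard offset (UTC+01:00), 09:45 UTC + 1h = 10:45 Galis Coast standard time.
The standard-time date in Galis Coast, 14 April 2031, falls between 12 April and 2 November, so daylight saving is in effect and Galis Coast is at UTC+02:00.
09:45 UTC + 2h = 11:45 local.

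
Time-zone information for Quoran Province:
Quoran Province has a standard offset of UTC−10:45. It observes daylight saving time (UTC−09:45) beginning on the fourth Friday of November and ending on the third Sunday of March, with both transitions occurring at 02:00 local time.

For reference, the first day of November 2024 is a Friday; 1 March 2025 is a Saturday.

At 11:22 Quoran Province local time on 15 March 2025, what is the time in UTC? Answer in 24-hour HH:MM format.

21:07

1 November 2024 is a Friday, so the first Friday is November 1 and the fourth is November 22.
1 March 2025 is a Saturday, so the first Sunday is March 2 and the third is March 16.
15 March 2025 falls between 22 November 2024 and 16 March 2025, so daylight saving is in effect and Quoran Province is at UTC−09:45.
11:22 local + 9h45m = 21:07 UTC.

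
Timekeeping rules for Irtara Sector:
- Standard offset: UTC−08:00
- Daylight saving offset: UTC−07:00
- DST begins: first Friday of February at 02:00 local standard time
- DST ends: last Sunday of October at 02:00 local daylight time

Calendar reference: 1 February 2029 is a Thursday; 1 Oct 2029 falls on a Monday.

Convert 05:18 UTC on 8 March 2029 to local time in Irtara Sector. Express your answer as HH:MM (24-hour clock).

1 February 2029 is a Thursday, so the first Friday is February 2.
1 October 2029 is a Monday, so Sundays fall on 7, 14, 21, 28; the last is October 28.
At the standard offset (UTC−08:00), 05:18 UTC − 8h = 21:18 Irtara Sector standard time (rolling into the previous day, 7 March 2029).
The standard-time date in Irtara Sector, 7 March 2029, falls between 2 February and 28 October, so daylight saving is in effect and Irtara Sector is at UTC−07:00.
05:18 UTC − 7h = 22:18 local (rolling into the previous day, 7 March 2029).

22:18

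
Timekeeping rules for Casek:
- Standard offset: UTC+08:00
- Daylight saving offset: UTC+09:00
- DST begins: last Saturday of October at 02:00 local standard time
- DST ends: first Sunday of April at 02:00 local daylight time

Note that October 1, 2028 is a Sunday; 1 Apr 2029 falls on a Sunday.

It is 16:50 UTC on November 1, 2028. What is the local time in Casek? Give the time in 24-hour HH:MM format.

1 October 2028 is a Sunday, so Saturdays fall on 7, 14, 21, 28; the last is October 28.
1 April 2029 is a Sunday, so the first Sunday is April 1.
At the standard offset (UTC+08:00), 16:50 UTC + 8h = 00:50 Casek standard time (rolling into the next day, 2 November 2028).
The standard-time date in Casek, November 2, 2028, falls between 28 October 2028 and 1 April 2029, so daylight saving is in effect and Casek is at UTC+09:00.
16:50 UTC + 9h = 01:50 local (rolling into the next day, 2 November 2028).

01:50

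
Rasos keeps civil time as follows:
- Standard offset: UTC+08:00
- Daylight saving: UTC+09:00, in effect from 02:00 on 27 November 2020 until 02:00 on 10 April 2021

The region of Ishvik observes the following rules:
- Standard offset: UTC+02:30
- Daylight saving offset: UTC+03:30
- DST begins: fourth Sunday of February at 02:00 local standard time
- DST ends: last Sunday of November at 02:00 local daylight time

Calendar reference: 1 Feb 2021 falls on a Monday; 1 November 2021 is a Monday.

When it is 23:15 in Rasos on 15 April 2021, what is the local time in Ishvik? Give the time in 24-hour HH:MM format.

18:45

15 April 2021 is outside the daylight-saving period (27 November 2020 – 10 April 2021), so Rasos is on standard time, UTC+08:00.
23:15 Rasos − 8h = 15:15 UTC.
1 February 2021 is a Monday, so the first Sunday is February 7 and the fourth is February 28.
1 November 2021 is a Monday, so Sundays fall on 7, 14, 21, 28; the last is November 28.
At the standard offset (UTC+02:30), 15:15 UTC + 2h30m = 17:45 Ishvik standard time.
The standard-time date in Ishvik, 15 April 2021, falls between 28 February and 28 November, so daylight saving is in effect and Ishvik is at UTC+03:30.
15:15 UTC + 3h30m = 18:45 Ishvik.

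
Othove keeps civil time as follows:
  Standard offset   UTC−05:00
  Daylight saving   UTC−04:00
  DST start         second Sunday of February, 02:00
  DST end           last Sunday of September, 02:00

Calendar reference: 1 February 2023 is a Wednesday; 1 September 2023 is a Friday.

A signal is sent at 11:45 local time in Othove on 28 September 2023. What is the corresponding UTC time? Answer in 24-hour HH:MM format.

1 February 2023 is a Wednesday, so the first Sunday is February 5 and the second is February 12.
1 September 2023 is a Friday, so Sundays fall on 3, 10, 17, 24; the last is September 24.
28 September 2023 is outside the daylight-saving period (12 February – 24 September), so Othove is on standard time, UTC−05:00.
11:45 local + 5h = 16:45 UTC.

16:45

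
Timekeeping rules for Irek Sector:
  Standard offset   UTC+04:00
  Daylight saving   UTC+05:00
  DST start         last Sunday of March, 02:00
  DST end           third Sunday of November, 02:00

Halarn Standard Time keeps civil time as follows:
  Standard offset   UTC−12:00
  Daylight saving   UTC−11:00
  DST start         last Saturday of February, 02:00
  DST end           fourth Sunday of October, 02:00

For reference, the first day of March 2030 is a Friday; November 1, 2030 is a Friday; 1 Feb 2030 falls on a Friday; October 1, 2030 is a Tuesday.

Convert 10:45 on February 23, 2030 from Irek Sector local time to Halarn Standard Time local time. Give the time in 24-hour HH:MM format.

18:45

1 March 2030 is a Friday, so Sundays fall on 3, 10, 17, 24, 31; the last is March 31.
1 November 2030 is a Friday, so the first Sunday is November 3 and the third is November 17.
February 23, 2030 is outside the daylight-saving period (31 March – 17 November), so Irek Sector is on standard time, UTC+04:00.
10:45 Irek Sector − 4h = 06:45 UTC.
1 February 2030 is a Friday, so Saturdays fall on 2, 9, 16, 23; the last is February 23.
1 October 2030 is a Tuesday, so the first Sunday is October 6 and the fourth is October 27.
At the standard offset (UTC−12:00), 06:45 UTC − 12h = 18:45 Halarn Standard Time standard time (rolling into the previous day, 22 February 2030).
The standard-time date in Halarn Standard Time, February 22, 2030, does not fall between 23 February and 27 October, so daylight saving is not in effect and Halarn Standard Time is at UTC−12:00.
06:45 UTC − 12h = 18:45 Halarn Standard Time (rolling into the previous day, 22 February 2030).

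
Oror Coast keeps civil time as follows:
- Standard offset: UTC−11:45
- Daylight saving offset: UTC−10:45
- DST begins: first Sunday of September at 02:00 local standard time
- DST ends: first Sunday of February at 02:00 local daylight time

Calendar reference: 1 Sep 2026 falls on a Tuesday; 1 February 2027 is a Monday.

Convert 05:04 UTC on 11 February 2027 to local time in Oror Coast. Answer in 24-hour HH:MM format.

1 September 2026 is a Tuesday, so the first Sunday is September 6.
1 February 2027 is a Monday, so the first Sunday is February 7.
At the standard offset (UTC−11:45), 05:04 UTC − 11h45m = 17:19 Oror Coast standard time (rolling into the previous day, 10 February 2027).
Daylight saving runs 6 September 2026 – 7 February 2027; the standard-time date in Oror Coast, 10 February 2027, is outside that window, so Oror Coast is on standard time at UTC−11:45.
05:04 UTC − 11h45m = 17:19 local (rolling into the previous day, 10 February 2027).

17:19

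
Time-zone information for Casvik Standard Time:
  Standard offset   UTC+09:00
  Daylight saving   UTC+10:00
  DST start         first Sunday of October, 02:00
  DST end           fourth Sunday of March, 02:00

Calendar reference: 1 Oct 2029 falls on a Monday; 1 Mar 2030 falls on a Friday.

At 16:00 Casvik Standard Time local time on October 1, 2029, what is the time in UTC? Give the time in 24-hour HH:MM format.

07:00

1 October 2029 is a Monday, so the first Sunday is October 7.
1 March 2030 is a Friday, so the first Sunday is March 3 and the fourth is March 24.
October 1, 2029 does not fall between 7 October 2029 and 24 March 2030, so daylight saving is not in effect and Casvik Standard Time is at UTC+09:00.
16:00 local − 9h = 07:00 UTC.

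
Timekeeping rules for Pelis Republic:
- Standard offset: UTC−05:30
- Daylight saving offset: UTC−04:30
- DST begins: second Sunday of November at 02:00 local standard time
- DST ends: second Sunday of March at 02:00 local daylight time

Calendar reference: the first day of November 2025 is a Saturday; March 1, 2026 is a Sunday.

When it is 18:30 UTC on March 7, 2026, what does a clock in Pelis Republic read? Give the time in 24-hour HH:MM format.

1 November 2025 is a Saturday, so the first Sunday is November 2 and the second is November 9.
1 March 2026 is a Sunday, so the first Sunday is March 1 and the second is March 8.
At the standard offset (UTC−05:30), 18:30 UTC − 5h30m = 13:00 Pelis Republic standard time.
The standard-time date in Pelis Republic, March 7, 2026, lies within the daylight-saving period (9 November 2025 – 8 March 2026), so Pelis Republic is on daylight time, UTC−04:30.
18:30 UTC − 4h30m = 14:00 local.

14:00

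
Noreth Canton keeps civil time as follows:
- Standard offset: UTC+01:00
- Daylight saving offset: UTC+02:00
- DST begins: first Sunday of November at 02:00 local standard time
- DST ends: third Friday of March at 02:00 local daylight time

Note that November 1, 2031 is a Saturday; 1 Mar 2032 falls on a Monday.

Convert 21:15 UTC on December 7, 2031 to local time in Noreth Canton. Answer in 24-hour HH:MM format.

23:15

1 November 2031 is a Saturday, so the first Sunday is November 2.
1 March 2032 is a Monday, so the first Friday is March 5 and the third is March 19.
At the standard offset (UTC+01:00), 21:15 UTC + 1h = 22:15 Noreth Canton standard time.
The standard-time date in Noreth Canton, December 7, 2031, lies within the daylight-saving period (2 November 2031 – 19 March 2032), so Noreth Canton is on daylight time, UTC+02:00.
21:15 UTC + 2h = 23:15 local.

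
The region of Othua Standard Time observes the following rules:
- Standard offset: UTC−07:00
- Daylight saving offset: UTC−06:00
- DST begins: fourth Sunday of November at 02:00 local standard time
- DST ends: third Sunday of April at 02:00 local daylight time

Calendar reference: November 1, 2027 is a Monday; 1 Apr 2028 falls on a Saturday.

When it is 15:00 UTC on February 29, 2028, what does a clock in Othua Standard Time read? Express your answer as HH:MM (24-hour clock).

09:00

1 November 2027 is a Monday, so the first Sunday is November 7 and the fourth is November 28.
1 April 2028 is a Saturday, so the first Sunday is April 2 and the third is April 16.
At the standard offset (UTC−07:00), 15:00 UTC − 7h = 08:00 Othua Standard Time standard time.
The standard-time date in Othua Standard Time, February 29, 2028, lies within the daylight-saving period (28 November 2027 – 16 April 2028), so Othua Standard Time is on daylight time, UTC−06:00.
15:00 UTC − 6h = 09:00 local.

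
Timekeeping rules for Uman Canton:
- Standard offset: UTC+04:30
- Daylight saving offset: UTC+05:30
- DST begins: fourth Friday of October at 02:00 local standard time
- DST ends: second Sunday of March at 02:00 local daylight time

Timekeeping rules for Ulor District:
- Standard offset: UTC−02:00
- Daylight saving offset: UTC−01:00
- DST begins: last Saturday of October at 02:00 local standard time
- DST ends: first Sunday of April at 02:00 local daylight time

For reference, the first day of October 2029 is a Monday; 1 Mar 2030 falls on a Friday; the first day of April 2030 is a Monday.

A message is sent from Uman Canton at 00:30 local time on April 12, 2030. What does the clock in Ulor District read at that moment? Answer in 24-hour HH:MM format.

18:00

1 October 2029 is a Monday, so the first Friday is October 5 and the fourth is October 26.
1 March 2030 is a Friday, so the first Sunday is March 3 and the second is March 10.
April 12, 2030 is outside the daylight-saving period (26 October 2029 – 10 March 2030), so Uman Canton is on standard time, UTC+04:30.
00:30 Uman Canton − 4h30m = 20:00 UTC (rolling into the previous day, 11 April 2030).
1 October 2029 is a Monday, so Saturdays fall on 6, 13, 20, 27; the last is October 27.
1 April 2030 is a Monday, so the first Sunday is April 7.
At the standard offset (UTC−02:00), 20:00 UTC − 2h = 18:00 Ulor District standard time.
The standard-time date in Ulor District, April 11, 2030, does not fall between 27 October 2029 and 7 April 2030, so daylight saving is not in effect and Ulor District is at UTC−02:00.
20:00 UTC − 2h = 18:00 Ulor District.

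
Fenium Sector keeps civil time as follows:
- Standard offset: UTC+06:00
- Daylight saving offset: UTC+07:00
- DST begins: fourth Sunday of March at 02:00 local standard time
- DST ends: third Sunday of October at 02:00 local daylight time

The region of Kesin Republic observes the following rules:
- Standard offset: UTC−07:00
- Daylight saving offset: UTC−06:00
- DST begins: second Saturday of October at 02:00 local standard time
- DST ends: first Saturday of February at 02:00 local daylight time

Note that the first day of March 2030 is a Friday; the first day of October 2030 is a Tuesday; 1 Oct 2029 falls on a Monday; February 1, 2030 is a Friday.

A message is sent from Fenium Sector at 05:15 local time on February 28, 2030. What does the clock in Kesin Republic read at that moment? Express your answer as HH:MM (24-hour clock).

1 March 2030 is a Friday, so the first Sunday is March 3 and the fourth is March 24.
1 October 2030 is a Tuesday, so the first Sunday is October 6 and the third is October 20.
Daylight saving runs 24 March – 20 October; February 28, 2030 is outside that window, so Fenium Sector is on standard time at UTC+06:00.
05:15 Fenium Sector − 6h = 23:15 UTC (rolling into the previous day, 27 February 2030).
1 October 2029 is a Monday, so the first Saturday is October 6 and the second is October 13.
1 February 2030 is a Friday, so the first Saturday is February 2.
At the standard offset (UTC−07:00), 23:15 UTC − 7h = 16:15 Kesin Republic standard time.
The standard-time date in Kesin Republic, February 27, 2030, is outside the daylight-saving period (13 October 2029 – 2 February 2030), so Kesin Republic is on standard time, UTC−07:00.
23:15 UTC − 7h = 16:15 Kesin Republic.

16:15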